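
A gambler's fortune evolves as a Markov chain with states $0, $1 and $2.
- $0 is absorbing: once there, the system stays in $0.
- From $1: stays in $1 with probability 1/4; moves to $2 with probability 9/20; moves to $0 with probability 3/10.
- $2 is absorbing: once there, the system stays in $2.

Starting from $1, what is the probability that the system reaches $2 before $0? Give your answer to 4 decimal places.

Let h(s) be the probability of absorption at $2 starting from transient state s. Then h($2) = 1 and h($0) = 0. By first-step analysis:
h($1) = 0.3·0 + 0.25·h($1) + 0.45·1
Solving: h($1) = 0.6000.
Starting from $1, the probability is 0.6000.

0.6000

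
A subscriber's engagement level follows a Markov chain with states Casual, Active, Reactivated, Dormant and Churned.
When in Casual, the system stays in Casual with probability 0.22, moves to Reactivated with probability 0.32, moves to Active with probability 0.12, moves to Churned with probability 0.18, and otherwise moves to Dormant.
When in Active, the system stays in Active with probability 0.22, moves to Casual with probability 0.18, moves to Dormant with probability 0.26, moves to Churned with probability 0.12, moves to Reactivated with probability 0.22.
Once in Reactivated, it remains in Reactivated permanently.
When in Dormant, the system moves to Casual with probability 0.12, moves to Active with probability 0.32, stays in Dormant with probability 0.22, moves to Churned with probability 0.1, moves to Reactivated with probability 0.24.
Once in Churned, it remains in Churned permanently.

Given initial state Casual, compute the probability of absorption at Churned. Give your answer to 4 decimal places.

Let h(s) be the probability of absorption at Churned starting from transient state s. Then h(Churned) = 1 and h(Reactivated) = 0. By first-step analysis:
h(Casual) = 0.22·h(Casual) + 0.12·h(Active) + 0.32·0 + 0.16·h(Dormant) + 0.18·1
h(Active) = 0.18·h(Casual) + 0.22·h(Active) + 0.22·0 + 0.26·h(Dormant) + 0.12·1
h(Dormant) = 0.12·h(Casual) + 0.32·h(Active) + 0.24·0 + 0.22·h(Dormant) + 0.1·1
Solving: h(Casual) = 0.3495, h(Active) = 0.3419, h(Dormant) = 0.3222.
Starting from Casual, the probability is 0.3495.

0.3495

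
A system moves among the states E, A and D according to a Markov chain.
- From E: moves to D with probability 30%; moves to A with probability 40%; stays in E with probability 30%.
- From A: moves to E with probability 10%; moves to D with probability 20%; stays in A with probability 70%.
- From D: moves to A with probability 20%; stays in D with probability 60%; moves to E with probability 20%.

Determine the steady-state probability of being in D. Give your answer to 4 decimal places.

Let the stationary distribution be π with π = πP and π_1 + π_2 + π_3 = 1.
π_1 = 0.3·π_1 + 0.1·π_2 + 0.2·π_3
π_2 = 0.4·π_1 + 0.7·π_2 + 0.2·π_3
Solving with the normalization constraint gives π = (0.1702, 0.4681, 0.3617).
So the stationary probability of D is 0.3617.

0.3617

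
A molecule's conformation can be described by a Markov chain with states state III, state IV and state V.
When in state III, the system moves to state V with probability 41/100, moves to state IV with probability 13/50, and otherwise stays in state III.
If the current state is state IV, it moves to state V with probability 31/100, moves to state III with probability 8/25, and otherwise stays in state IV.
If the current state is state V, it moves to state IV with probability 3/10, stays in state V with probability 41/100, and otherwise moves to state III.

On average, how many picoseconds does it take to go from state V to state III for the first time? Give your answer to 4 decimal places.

3.3369

Let t(s) be the expected number of picoseconds to first reach state III from state s, with t(state III) = 0. Conditioning on the first picosecond:
t(state IV) = 1 + 0.37·t(state IV) + 0.31·t(state V)
t(state V) = 1 + 0.3·t(state IV) + 0.41·t(state V)
Solving: t(state IV) = 3.2293, t(state V) = 3.3369.
Expected picoseconds from state V to state III: 3.3369.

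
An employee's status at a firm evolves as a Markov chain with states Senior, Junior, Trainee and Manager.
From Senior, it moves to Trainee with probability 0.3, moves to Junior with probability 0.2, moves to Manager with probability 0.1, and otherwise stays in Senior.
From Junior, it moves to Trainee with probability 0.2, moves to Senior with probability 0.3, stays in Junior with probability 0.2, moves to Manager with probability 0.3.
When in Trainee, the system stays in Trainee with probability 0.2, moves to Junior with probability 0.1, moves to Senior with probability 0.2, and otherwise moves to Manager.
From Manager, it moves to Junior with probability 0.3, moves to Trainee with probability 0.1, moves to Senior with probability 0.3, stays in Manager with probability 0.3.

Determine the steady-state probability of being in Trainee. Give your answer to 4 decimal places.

Let the stationary distribution be π with π = πP and π_1 + π_2 + π_3 + π_4 = 1.
π_1 = 0.4·π_1 + 0.3·π_2 + 0.2·π_3 + 0.3·π_4
π_2 = 0.2·π_1 + 0.2·π_2 + 0.1·π_3 + 0.3·π_4
π_3 = 0.3·π_1 + 0.2·π_2 + 0.2·π_3 + 0.1·π_4
Solving with the normalization constraint gives π = (0.3108, 0.2075, 0.2032, 0.2785).
So the stationary probability of Trainee is 0.2032.

0.2032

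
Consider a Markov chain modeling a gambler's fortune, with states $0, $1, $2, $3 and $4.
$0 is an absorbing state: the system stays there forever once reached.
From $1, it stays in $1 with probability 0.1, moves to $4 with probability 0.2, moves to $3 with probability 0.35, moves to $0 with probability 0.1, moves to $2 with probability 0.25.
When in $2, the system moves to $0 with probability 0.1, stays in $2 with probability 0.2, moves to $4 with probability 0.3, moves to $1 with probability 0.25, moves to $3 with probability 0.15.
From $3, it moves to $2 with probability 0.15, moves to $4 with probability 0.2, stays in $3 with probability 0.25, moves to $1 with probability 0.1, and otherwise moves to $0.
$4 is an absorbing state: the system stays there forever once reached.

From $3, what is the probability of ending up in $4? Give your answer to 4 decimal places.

0.4743

Let h(s) be the probability of absorption at $4 starting from transient state s. Then h($4) = 1 and h($0) = 0. By first-step analysis:
h($1) = 0.1·0 + 0.1·h($1) + 0.25·h($2) + 0.35·h($3) + 0.2·1
h($2) = 0.1·0 + 0.25·h($1) + 0.2·h($2) + 0.15·h($3) + 0.3·1
h($3) = 0.3·0 + 0.1·h($1) + 0.15·h($2) + 0.25·h($3) + 0.2·1
Solving: h($1) = 0.5864, h($2) = 0.6472, h($3) = 0.4743.
Starting from $3, the probability is 0.4743.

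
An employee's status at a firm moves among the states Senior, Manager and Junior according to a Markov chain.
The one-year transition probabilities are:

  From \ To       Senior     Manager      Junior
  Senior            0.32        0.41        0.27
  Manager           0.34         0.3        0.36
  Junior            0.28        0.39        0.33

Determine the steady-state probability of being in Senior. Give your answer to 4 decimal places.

Let the stationary distribution be π with π = πP and π_1 + π_2 + π_3 = 1.
π_1 = 0.32·π_1 + 0.34·π_2 + 0.28·π_3
π_2 = 0.41·π_1 + 0.3·π_2 + 0.39·π_3
Solving with the normalization constraint gives π = (0.3144, 0.3636, 0.3220).
So the stationary probability of Senior is 0.3144.

0.3144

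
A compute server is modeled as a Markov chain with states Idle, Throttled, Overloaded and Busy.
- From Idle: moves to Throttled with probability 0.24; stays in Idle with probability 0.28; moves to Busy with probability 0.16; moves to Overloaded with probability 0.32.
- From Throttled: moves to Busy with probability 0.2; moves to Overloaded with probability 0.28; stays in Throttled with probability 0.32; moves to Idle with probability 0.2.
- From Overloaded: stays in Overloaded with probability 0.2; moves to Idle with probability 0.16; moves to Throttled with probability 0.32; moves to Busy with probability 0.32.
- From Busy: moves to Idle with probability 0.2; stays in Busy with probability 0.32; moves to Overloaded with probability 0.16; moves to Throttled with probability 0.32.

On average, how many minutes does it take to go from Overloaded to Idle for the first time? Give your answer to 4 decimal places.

5.4329

Let t(s) be the expected number of minutes to first reach Idle from state s, with t(Idle) = 0. Conditioning on the first minute:
t(Throttled) = 1 + 0.32·t(Throttled) + 0.28·t(Overloaded) + 0.2·t(Busy)
t(Overloaded) = 1 + 0.32·t(Throttled) + 0.2·t(Overloaded) + 0.32·t(Busy)
t(Busy) = 1 + 0.32·t(Throttled) + 0.16·t(Overloaded) + 0.32·t(Busy)
Solving: t(Throttled) = 5.2417, t(Overloaded) = 5.4329, t(Busy) = 5.2156.
Expected minutes from Overloaded to Idle: 5.4329.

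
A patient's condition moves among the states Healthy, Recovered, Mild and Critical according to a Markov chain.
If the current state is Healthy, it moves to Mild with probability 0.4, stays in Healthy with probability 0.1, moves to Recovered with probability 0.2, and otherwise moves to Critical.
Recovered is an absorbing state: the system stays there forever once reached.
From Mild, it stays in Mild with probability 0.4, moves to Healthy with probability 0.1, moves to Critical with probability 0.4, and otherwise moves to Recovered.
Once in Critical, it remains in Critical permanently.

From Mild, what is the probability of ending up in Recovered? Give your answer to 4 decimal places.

Let h(s) be the probability of absorption at Recovered starting from transient state s. Then h(Recovered) = 1 and h(Critical) = 0. By first-step analysis:
h(Healthy) = 0.1·h(Healthy) + 0.2·1 + 0.4·h(Mild) + 0.3·0
h(Mild) = 0.1·h(Healthy) + 0.1·1 + 0.4·h(Mild) + 0.4·0
Solving: h(Healthy) = 0.3200, h(Mild) = 0.2200.
Starting from Mild, the probability is 0.2200.

0.2200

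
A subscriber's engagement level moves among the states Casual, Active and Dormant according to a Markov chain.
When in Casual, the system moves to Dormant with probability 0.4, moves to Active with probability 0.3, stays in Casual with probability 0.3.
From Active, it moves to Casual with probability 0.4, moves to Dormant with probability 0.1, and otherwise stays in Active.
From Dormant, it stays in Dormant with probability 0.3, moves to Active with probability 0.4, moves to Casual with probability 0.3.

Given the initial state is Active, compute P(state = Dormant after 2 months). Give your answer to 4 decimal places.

Sum over the intermediate state after 1 month:
P = P(Active→Casual)·P(Casual→Dormant) + P(Active→Active)·P(Active→Dormant) + P(Active→Dormant)·P(Dormant→Dormant)
  = 0.4×0.4 + 0.5×0.1 + 0.1×0.3
  = 0.1600 + 0.0500 + 0.0300 = 0.2400

0.2400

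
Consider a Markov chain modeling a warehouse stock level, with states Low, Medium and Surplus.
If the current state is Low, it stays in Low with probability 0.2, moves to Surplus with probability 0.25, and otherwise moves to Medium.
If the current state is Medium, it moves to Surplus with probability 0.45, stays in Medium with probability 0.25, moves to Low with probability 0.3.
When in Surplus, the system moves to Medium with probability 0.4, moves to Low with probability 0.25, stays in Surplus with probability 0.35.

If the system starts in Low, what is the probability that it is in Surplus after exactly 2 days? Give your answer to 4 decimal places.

0.3850

Sum over the intermediate state after 1 day:
P = P(Low→Low)·P(Low→Surplus) + P(Low→Medium)·P(Medium→Surplus) + P(Low→Surplus)·P(Surplus→Surplus)
  = 0.2×0.25 + 0.55×0.45 + 0.25×0.35
  = 0.0500 + 0.2475 + 0.0875 = 0.3850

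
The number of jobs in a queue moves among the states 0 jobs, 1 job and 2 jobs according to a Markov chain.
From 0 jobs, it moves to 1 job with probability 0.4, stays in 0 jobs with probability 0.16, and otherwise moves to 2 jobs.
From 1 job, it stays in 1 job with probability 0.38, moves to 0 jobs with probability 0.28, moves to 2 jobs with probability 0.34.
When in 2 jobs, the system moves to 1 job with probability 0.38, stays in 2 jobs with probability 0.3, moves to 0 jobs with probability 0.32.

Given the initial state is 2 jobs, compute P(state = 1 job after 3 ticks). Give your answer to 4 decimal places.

Propagate the distribution vector 3 ticks from 2 jobs.
After 0 ticks: (0.0000, 0.0000, 1.0000)
After 1 tick: (0.3200, 0.3800, 0.3000)
After 2 ticks: (0.2536, 0.3864, 0.3600)
After 3 ticks: (0.2640, 0.3851, 0.3510)
P(in 1 job after 3 ticks) = 0.3851

0.3851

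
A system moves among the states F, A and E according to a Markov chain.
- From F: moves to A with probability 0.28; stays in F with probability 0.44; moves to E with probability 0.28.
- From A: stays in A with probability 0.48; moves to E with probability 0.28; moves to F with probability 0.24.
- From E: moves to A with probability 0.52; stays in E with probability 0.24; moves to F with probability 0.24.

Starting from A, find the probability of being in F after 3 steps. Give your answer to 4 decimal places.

Propagate the distribution vector 3 steps from A.
After 0 steps: (0.0000, 1.0000, 0.0000)
After 1 step: (0.2400, 0.4800, 0.2800)
After 2 steps: (0.2880, 0.4432, 0.2688)
After 3 steps: (0.2976, 0.4332, 0.2692)
P(in F after 3 steps) = 0.2976

0.2976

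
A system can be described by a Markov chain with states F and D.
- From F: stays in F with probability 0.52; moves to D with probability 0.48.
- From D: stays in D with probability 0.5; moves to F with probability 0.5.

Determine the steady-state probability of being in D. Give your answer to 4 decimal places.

0.4898

Let the stationary distribution be π with π = πP and π_1 + π_2 = 1.
π_1 = 0.52·π_1 + 0.5·π_2
Solving with the normalization constraint gives π = (0.5102, 0.4898).
So the stationary probability of D is 0.4898.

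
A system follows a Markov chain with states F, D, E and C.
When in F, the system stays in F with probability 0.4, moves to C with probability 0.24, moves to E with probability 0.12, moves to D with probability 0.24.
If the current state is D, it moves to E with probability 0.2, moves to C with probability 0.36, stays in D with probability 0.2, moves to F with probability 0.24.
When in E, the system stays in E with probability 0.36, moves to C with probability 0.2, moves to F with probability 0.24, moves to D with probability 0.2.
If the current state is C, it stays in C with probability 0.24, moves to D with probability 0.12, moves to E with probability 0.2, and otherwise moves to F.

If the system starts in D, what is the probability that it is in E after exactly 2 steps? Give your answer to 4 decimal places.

0.2128

Propagate the distribution vector 2 steps from D.
After 0 steps: (0.0000, 1.0000, 0.0000, 0.0000)
After 1 step: (0.2400, 0.2000, 0.2000, 0.3600)
After 2 steps: (0.3504, 0.1808, 0.2128, 0.2560)
P(in E after 2 steps) = 0.2128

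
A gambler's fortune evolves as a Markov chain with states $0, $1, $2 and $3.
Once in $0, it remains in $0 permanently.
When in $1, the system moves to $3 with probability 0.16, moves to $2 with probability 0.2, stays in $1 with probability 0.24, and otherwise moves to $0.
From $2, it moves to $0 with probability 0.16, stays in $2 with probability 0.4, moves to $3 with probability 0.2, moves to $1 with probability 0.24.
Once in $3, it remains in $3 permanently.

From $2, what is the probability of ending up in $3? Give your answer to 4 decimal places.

Let h(s) be the probability of absorption at $3 starting from transient state s. Then h($3) = 1 and h($0) = 0. By first-step analysis:
h($1) = 0.4·0 + 0.24·h($1) + 0.2·h($2) + 0.16·1
h($2) = 0.16·0 + 0.24·h($1) + 0.4·h($2) + 0.2·1
Solving: h($1) = 0.3333, h($2) = 0.4667.
Starting from $2, the probability is 0.4667.

0.4667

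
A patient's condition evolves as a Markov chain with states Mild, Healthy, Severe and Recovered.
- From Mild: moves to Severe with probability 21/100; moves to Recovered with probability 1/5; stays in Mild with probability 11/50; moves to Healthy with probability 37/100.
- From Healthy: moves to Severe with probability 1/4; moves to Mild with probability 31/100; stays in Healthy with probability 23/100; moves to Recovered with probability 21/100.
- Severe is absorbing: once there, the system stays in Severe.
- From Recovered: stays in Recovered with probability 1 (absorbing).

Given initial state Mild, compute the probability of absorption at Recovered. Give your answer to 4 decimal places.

Let h(s) be the probability of absorption at Recovered starting from transient state s. Then h(Recovered) = 1 and h(Severe) = 0. By first-step analysis:
h(Mild) = 0.22·h(Mild) + 0.37·h(Healthy) + 0.21·0 + 0.2·1
h(Healthy) = 0.31·h(Mild) + 0.23·h(Healthy) + 0.25·0 + 0.21·1
Solving: h(Mild) = 0.4768, h(Healthy) = 0.4647.
Starting from Mild, the probability is 0.4768.

0.4768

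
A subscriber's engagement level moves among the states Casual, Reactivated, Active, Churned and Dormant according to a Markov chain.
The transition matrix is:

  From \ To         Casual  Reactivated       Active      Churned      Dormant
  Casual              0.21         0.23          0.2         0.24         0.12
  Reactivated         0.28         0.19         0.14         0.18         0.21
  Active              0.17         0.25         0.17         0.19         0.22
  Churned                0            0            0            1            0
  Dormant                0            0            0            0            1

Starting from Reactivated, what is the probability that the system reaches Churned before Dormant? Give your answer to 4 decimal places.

Let h(s) be the probability of absorption at Churned starting from transient state s. Then h(Churned) = 1 and h(Dormant) = 0. By first-step analysis:
h(Casual) = 0.21·h(Casual) + 0.23·h(Reactivated) + 0.2·h(Active) + 0.24·1 + 0.12·0
h(Reactivated) = 0.28·h(Casual) + 0.19·h(Reactivated) + 0.14·h(Active) + 0.18·1 + 0.21·0
h(Active) = 0.17·h(Casual) + 0.25·h(Reactivated) + 0.17·h(Active) + 0.19·1 + 0.22·0
Solving: h(Casual) = 0.5787, h(Reactivated) = 0.5088, h(Active) = 0.5007.
Starting from Reactivated, the probability is 0.5088.

0.5088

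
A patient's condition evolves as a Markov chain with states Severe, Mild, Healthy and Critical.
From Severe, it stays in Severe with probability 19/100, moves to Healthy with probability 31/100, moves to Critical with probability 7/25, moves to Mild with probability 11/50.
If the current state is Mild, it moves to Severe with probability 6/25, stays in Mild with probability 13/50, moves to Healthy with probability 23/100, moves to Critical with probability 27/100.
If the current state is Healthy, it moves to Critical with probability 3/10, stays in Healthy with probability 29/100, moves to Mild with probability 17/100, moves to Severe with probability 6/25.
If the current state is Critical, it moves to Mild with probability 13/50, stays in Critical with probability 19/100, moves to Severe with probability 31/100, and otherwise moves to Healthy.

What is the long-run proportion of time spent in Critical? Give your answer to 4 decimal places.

0.2597

Let the stationary distribution be π with π = πP and π_1 + π_2 + π_3 + π_4 = 1.
π_1 = 0.19·π_1 + 0.24·π_2 + 0.24·π_3 + 0.31·π_4
π_2 = 0.22·π_1 + 0.26·π_2 + 0.17·π_3 + 0.26·π_4
π_3 = 0.31·π_1 + 0.23·π_2 + 0.29·π_3 + 0.24·π_4
Solving with the normalization constraint gives π = (0.2459, 0.2260, 0.2684, 0.2597).
So the stationary probability of Critical is 0.2597.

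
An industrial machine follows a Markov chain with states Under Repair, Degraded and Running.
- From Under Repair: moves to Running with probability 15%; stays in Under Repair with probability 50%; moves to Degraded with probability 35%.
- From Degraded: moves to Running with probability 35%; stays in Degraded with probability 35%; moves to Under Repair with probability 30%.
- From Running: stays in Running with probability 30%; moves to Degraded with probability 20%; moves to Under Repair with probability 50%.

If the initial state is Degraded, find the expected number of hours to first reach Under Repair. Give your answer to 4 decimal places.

2.7273

Let t(s) be the expected number of hours to first reach Under Repair from state s, with t(Under Repair) = 0. Conditioning on the first hour:
t(Degraded) = 1 + 0.35·t(Degraded) + 0.35·t(Running)
t(Running) = 1 + 0.2·t(Degraded) + 0.3·t(Running)
Solving: t(Degraded) = 2.7273, t(Running) = 2.2078.
Expected hours from Degraded to Under Repair: 2.7273.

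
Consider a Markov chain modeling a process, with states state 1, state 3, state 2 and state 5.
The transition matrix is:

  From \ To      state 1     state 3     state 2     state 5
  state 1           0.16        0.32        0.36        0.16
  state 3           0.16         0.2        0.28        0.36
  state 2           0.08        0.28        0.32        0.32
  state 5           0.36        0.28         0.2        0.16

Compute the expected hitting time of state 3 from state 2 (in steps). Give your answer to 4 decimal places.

3.4897

Let t(s) be the expected number of steps to first reach state 3 from state s, with t(state 3) = 0. Conditioning on the first step:
t(state 1) = 1 + 0.16·t(state 1) + 0.36·t(state 2) + 0.16·t(state 5)
t(state 2) = 1 + 0.08·t(state 1) + 0.32·t(state 2) + 0.32·t(state 5)
t(state 5) = 1 + 0.36·t(state 1) + 0.2·t(state 2) + 0.16·t(state 5)
Solving: t(state 1) = 3.3440, t(state 2) = 3.4897, t(state 5) = 3.4545.
Expected steps from state 2 to state 3: 3.4897.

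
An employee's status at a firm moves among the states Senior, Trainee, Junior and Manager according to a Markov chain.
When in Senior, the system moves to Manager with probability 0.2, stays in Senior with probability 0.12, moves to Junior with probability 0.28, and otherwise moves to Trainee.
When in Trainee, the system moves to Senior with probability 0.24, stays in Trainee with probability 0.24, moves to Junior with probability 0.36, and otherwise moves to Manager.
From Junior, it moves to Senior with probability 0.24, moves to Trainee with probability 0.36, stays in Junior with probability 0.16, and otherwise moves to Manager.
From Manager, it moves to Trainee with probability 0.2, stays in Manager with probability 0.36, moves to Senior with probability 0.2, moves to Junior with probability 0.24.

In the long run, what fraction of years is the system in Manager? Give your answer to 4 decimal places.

Let the stationary distribution be π with π = πP and π_1 + π_2 + π_3 + π_4 = 1.
π_1 = 0.12·π_1 + 0.24·π_2 + 0.24·π_3 + 0.2·π_4
π_2 = 0.4·π_1 + 0.24·π_2 + 0.36·π_3 + 0.2·π_4
π_3 = 0.28·π_1 + 0.36·π_2 + 0.16·π_3 + 0.24·π_4
Solving with the normalization constraint gives π = (0.2058, 0.2950, 0.2626, 0.2366).
So the stationary probability of Manager is 0.2366.

0.2366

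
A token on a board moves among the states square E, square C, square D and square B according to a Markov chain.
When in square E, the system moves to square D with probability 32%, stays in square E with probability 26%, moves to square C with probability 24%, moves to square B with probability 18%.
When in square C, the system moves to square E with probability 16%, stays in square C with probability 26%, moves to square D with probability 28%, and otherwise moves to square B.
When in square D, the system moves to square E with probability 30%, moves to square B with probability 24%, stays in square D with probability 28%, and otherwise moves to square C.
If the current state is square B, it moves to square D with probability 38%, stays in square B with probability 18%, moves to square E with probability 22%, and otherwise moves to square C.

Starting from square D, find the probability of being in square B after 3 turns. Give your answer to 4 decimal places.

Propagate the distribution vector 3 turns from square D.
After 0 turns: (0.0000, 0.0000, 1.0000, 0.0000)
After 1 turn: (0.3000, 0.1800, 0.2800, 0.2400)
After 2 turns: (0.2436, 0.2220, 0.3160, 0.2184)
After 3 turns: (0.2417, 0.2211, 0.3116, 0.2256)
P(in square B after 3 turns) = 0.2256

0.2256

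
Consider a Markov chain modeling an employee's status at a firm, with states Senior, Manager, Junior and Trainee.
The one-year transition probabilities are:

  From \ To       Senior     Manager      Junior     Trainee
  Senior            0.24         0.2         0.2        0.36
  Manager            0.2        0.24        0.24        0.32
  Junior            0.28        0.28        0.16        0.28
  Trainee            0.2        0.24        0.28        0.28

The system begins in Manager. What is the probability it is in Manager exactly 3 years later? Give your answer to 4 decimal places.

Propagate the distribution vector 3 years from Manager.
After 0 years: (0.0000, 1.0000, 0.0000, 0.0000)
After 1 year: (0.2000, 0.2400, 0.2400, 0.3200)
After 2 years: (0.2272, 0.2416, 0.2256, 0.3056)
After 3 years: (0.2271, 0.2399, 0.2251, 0.3078)
P(in Manager after 3 years) = 0.2399

0.2399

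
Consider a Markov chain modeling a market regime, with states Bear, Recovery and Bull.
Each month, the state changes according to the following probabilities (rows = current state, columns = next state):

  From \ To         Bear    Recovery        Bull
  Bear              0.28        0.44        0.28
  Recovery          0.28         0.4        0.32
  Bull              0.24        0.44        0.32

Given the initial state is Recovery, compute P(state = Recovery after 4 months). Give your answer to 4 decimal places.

0.4231

Propagate the distribution vector 4 months from Recovery.
After 0 months: (0.0000, 1.0000, 0.0000)
After 1 month: (0.2800, 0.4000, 0.3200)
After 2 months: (0.2672, 0.4240, 0.3088)
After 3 months: (0.2676, 0.4230, 0.3093)
After 4 months: (0.2676, 0.4231, 0.3093)
P(in Recovery after 4 months) = 0.4231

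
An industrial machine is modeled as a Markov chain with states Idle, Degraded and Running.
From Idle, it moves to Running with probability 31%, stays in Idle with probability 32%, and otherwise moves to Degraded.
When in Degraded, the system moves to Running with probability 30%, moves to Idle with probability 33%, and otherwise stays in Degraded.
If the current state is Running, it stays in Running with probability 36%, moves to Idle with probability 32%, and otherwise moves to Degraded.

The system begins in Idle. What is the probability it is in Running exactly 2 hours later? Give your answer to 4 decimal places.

0.3218

Sum over the intermediate state after 1 hour:
P = P(Idle→Idle)·P(Idle→Running) + P(Idle→Degraded)·P(Degraded→Running) + P(Idle→Running)·P(Running→Running)
  = 0.32×0.31 + 0.37×0.3 + 0.31×0.36
  = 0.0992 + 0.1110 + 0.1116 = 0.3218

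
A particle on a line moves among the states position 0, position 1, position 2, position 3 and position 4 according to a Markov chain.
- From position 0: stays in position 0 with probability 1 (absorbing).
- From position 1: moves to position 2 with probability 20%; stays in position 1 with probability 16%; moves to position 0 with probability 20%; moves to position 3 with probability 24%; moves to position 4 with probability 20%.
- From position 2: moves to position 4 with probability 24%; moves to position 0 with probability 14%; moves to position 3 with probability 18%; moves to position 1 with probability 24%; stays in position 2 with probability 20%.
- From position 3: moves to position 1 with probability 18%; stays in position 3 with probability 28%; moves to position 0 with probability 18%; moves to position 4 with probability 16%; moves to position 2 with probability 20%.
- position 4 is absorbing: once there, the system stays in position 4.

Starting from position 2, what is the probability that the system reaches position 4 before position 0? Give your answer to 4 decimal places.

0.5709

Let h(s) be the probability of absorption at position 4 starting from transient state s. Then h(position 4) = 1 and h(position 0) = 0. By first-step analysis:
h(position 1) = 0.2·0 + 0.16·h(position 1) + 0.2·h(position 2) + 0.24·h(position 3) + 0.2·1
h(position 2) = 0.14·0 + 0.24·h(position 1) + 0.2·h(position 2) + 0.18·h(position 3) + 0.24·1
h(position 3) = 0.18·0 + 0.18·h(position 1) + 0.2·h(position 2) + 0.28·h(position 3) + 0.16·1
Solving: h(position 1) = 0.5200, h(position 2) = 0.5709, h(position 3) = 0.5108.
Starting from position 2, the probability is 0.5709.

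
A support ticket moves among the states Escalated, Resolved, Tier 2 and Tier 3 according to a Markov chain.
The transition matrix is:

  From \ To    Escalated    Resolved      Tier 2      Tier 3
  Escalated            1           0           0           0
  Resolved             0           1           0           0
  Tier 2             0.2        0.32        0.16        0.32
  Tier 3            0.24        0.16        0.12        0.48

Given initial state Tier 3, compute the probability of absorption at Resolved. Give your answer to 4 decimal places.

Let h(s) be the probability of absorption at Resolved starting from transient state s. Then h(Resolved) = 1 and h(Escalated) = 0. By first-step analysis:
h(Tier 2) = 0.2·0 + 0.32·1 + 0.16·h(Tier 2) + 0.32·h(Tier 3)
h(Tier 3) = 0.24·0 + 0.16·1 + 0.12·h(Tier 2) + 0.48·h(Tier 3)
Solving: h(Tier 2) = 0.5462, h(Tier 3) = 0.4337.
Starting from Tier 3, the probability is 0.4337.

0.4337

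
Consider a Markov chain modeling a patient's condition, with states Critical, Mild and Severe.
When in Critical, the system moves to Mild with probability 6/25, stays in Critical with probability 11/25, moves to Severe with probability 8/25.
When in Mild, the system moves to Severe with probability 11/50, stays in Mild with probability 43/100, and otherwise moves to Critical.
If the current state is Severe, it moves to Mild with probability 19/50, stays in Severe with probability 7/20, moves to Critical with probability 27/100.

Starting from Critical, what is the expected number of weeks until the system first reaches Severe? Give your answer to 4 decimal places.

3.4439

Let t(s) be the expected number of weeks to first reach Severe from state s, with t(Severe) = 0. Conditioning on the first week:
t(Critical) = 1 + 0.44·t(Critical) + 0.24·t(Mild)
t(Mild) = 1 + 0.35·t(Critical) + 0.43·t(Mild)
Solving: t(Critical) = 3.4439, t(Mild) = 3.8690.
Expected weeks from Critical to Severe: 3.4439.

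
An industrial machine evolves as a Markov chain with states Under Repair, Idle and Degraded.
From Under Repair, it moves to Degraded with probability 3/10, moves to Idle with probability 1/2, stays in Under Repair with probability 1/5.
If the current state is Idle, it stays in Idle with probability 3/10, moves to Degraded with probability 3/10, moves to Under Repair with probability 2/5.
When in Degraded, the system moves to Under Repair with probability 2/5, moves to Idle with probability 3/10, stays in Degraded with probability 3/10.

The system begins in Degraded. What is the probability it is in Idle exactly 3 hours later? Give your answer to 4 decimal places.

0.3640

Propagate the distribution vector 3 hours from Degraded.
After 0 hours: (0.0000, 0.0000, 1.0000)
After 1 hour: (0.4000, 0.3000, 0.3000)
After 2 hours: (0.3200, 0.3800, 0.3000)
After 3 hours: (0.3360, 0.3640, 0.3000)
P(in Idle after 3 hours) = 0.3640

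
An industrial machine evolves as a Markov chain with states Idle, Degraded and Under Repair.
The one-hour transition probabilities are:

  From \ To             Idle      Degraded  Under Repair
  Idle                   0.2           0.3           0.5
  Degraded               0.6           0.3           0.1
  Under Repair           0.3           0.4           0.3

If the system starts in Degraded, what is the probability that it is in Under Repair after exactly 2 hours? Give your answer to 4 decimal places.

Sum over the intermediate state after 1 hour:
P = P(Degraded→Idle)·P(Idle→Under Repair) + P(Degraded→Degraded)·P(Degraded→Under Repair) + P(Degraded→Under Repair)·P(Under Repair→Under Repair)
  = 0.6×0.5 + 0.3×0.1 + 0.1×0.3
  = 0.3000 + 0.0300 + 0.0300 = 0.3600

0.3600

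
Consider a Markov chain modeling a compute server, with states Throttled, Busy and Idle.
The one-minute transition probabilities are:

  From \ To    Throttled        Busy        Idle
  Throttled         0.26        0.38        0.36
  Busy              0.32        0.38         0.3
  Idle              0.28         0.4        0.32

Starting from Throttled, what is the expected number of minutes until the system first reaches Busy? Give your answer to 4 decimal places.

Let t(s) be the expected number of minutes to first reach Busy from state s, with t(Busy) = 0. Conditioning on the first minute:
t(Throttled) = 1 + 0.26·t(Throttled) + 0.36·t(Idle)
t(Idle) = 1 + 0.28·t(Throttled) + 0.32·t(Idle)
Solving: t(Throttled) = 2.5845, t(Idle) = 2.5348.
Expected minutes from Throttled to Busy: 2.5845.

2.5845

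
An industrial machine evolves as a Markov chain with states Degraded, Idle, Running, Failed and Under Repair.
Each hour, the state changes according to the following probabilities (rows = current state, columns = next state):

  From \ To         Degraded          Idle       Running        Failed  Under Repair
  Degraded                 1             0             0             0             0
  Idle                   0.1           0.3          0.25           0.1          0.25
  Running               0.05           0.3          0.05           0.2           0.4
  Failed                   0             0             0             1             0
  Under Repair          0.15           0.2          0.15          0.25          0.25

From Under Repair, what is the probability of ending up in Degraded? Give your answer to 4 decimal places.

Let h(s) be the probability of absorption at Degraded starting from transient state s. Then h(Degraded) = 1 and h(Failed) = 0. By first-step analysis:
h(Idle) = 0.1·1 + 0.3·h(Idle) + 0.25·h(Running) + 0.1·0 + 0.25·h(Under Repair)
h(Running) = 0.05·1 + 0.3·h(Idle) + 0.05·h(Running) + 0.2·0 + 0.4·h(Under Repair)
h(Under Repair) = 0.15·1 + 0.2·h(Idle) + 0.15·h(Running) + 0.25·0 + 0.25·h(Under Repair)
Solving: h(Idle) = 0.3951, h(Running) = 0.3341, h(Under Repair) = 0.3722.
Starting from Under Repair, the probability is 0.3722.

0.3722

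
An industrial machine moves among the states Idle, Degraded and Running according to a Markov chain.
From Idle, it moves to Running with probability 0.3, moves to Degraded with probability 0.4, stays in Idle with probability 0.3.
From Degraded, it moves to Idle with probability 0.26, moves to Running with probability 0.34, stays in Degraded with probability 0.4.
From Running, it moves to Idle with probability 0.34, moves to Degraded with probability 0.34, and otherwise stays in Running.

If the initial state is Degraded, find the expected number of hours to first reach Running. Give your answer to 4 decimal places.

Let t(s) be the expected number of hours to first reach Running from state s, with t(Running) = 0. Conditioning on the first hour:
t(Idle) = 1 + 0.3·t(Idle) + 0.4·t(Degraded)
t(Degraded) = 1 + 0.26·t(Idle) + 0.4·t(Degraded)
Solving: t(Idle) = 3.1646, t(Degraded) = 3.0380.
Expected hours from Degraded to Running: 3.0380.

3.0380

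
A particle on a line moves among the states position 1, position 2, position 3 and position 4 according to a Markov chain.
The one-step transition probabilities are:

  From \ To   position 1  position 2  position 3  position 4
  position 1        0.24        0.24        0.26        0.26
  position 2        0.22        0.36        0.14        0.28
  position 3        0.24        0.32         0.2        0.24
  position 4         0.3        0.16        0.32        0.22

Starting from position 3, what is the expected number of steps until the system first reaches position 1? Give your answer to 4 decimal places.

4.0167

Let t(s) be the expected number of steps to first reach position 1 from state s, with t(position 1) = 0. Conditioning on the first step:
t(position 2) = 1 + 0.36·t(position 2) + 0.14·t(position 3) + 0.28·t(position 4)
t(position 3) = 1 + 0.32·t(position 2) + 0.2·t(position 3) + 0.24·t(position 4)
t(position 4) = 1 + 0.16·t(position 2) + 0.32·t(position 3) + 0.22·t(position 4)
Solving: t(position 2) = 4.0900, t(position 3) = 4.0167, t(position 4) = 3.7689.
Expected steps from position 3 to position 1: 4.0167.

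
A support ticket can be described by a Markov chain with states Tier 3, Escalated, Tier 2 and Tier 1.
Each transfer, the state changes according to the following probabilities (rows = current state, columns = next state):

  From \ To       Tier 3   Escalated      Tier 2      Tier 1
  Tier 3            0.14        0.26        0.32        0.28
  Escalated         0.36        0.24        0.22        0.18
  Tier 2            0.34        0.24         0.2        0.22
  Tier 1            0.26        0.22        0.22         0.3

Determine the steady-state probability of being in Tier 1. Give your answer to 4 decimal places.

0.2463

Let the stationary distribution be π with π = πP and π_1 + π_2 + π_3 + π_4 = 1.
π_1 = 0.14·π_1 + 0.36·π_2 + 0.34·π_3 + 0.26·π_4
π_2 = 0.26·π_1 + 0.24·π_2 + 0.24·π_3 + 0.22·π_4
π_3 = 0.32·π_1 + 0.22·π_2 + 0.2·π_3 + 0.22·π_4
Solving with the normalization constraint gives π = (0.2709, 0.2405, 0.2422, 0.2463).
So the stationary probability of Tier 1 is 0.2463.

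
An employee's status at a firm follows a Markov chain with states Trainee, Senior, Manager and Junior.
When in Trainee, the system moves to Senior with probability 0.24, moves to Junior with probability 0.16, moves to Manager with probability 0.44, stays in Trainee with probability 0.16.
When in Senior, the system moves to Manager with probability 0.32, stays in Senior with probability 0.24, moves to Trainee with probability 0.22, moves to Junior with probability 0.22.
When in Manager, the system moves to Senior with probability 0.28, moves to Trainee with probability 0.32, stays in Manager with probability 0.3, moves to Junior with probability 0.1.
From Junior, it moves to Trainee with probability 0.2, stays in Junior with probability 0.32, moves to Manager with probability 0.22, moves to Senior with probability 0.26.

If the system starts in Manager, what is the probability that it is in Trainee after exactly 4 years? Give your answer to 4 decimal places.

Propagate the distribution vector 4 years from Manager.
After 0 years: (0.0000, 0.0000, 1.0000, 0.0000)
After 1 year: (0.3200, 0.2800, 0.3000, 0.1000)
After 2 years: (0.2288, 0.2540, 0.3424, 0.1748)
After 3 years: (0.2370, 0.2572, 0.3231, 0.1827)
After 4 years: (0.2344, 0.2566, 0.3237, 0.1853)
P(in Trainee after 4 years) = 0.2344

0.2344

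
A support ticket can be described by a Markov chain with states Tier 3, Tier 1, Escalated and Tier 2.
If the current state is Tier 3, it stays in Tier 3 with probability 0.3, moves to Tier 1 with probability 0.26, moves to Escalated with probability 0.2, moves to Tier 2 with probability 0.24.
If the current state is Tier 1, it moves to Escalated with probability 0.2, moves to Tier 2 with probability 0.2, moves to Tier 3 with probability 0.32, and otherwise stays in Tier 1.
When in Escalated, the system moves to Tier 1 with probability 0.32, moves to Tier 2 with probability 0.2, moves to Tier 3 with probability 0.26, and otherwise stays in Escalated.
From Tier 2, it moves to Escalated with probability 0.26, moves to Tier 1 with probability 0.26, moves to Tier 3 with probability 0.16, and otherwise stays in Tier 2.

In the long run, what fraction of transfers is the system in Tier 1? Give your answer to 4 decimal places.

0.2787

Let the stationary distribution be π with π = πP and π_1 + π_2 + π_3 + π_4 = 1.
π_1 = 0.3·π_1 + 0.32·π_2 + 0.26·π_3 + 0.16·π_4
π_2 = 0.26·π_1 + 0.28·π_2 + 0.32·π_3 + 0.26·π_4
π_3 = 0.2·π_1 + 0.2·π_2 + 0.22·π_3 + 0.26·π_4
Solving with the normalization constraint gives π = (0.2633, 0.2787, 0.2187, 0.2392).
So the stationary probability of Tier 1 is 0.2787.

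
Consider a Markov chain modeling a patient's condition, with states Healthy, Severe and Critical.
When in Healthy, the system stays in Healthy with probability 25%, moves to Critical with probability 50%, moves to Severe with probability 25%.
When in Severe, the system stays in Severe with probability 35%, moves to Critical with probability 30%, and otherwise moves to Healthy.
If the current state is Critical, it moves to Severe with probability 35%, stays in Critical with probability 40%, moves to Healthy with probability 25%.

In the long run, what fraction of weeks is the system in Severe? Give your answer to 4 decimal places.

0.3218

Let the stationary distribution be π with π = πP and π_1 + π_2 + π_3 = 1.
π_1 = 0.25·π_1 + 0.35·π_2 + 0.25·π_3
π_2 = 0.25·π_1 + 0.35·π_2 + 0.35·π_3
Solving with the normalization constraint gives π = (0.2822, 0.3218, 0.3960).
So the stationary probability of Severe is 0.3218.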